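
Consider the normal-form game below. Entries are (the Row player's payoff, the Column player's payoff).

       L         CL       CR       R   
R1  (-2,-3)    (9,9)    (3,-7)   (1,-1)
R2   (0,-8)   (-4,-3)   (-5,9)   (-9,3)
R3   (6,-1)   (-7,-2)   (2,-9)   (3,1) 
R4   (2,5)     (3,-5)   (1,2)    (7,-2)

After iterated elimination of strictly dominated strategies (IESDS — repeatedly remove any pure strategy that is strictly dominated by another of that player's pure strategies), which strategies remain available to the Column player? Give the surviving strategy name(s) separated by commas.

Row R2 is eliminated: R4 beats it against every remaining column (L: 2>0, CL: 3>-4, CR: 1>-5, R: 7>-9).
For the Column player, L strictly dominates CR on the remaining rows (R1: -3>-7, R3: -1>-9, R4: 5>2); eliminate CR.
Among the remaining strategies, none is strictly dominated by another pure strategy of the same player, so the elimination stops.
Surviving strategies — the Row player: {R1, R3, R4}; the Column player: {L, CL, R}.

L, CL, R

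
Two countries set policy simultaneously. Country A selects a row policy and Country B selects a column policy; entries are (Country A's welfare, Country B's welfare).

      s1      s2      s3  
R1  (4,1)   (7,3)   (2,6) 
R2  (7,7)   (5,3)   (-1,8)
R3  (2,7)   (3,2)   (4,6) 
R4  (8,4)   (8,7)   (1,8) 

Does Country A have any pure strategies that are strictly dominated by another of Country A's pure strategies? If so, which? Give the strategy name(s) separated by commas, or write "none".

R1 is not dominated — it holds its own against R2 at s2 (7>5); R3 at s1 (4>2); R4 at s3 (2>1).
R2: dominated, since R4 does at least as well everywhere (s1: 8>7, s2: 8>5, s3: 1>-1).
Nothing dominates R3: R1 at s3 (4>2); R2 at s3 (4>-1); R4 at s3 (4>1).
R4: no other strategy beats it everywhere (R1 at s1 (8>4); R2 at s1 (8>7); R3 at s1 (8>2)).

R2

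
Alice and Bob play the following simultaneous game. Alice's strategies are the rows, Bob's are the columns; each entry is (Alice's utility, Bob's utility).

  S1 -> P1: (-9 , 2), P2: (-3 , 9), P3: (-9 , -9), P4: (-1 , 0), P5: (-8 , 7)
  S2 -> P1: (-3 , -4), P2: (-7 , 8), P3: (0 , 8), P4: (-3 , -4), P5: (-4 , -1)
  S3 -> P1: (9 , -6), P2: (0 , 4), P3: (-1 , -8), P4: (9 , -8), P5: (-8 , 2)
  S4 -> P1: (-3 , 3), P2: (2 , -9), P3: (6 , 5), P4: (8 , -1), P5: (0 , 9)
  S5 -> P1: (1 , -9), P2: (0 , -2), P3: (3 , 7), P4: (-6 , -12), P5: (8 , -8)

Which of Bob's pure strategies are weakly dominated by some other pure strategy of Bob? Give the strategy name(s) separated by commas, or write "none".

P1, P4

P1 is weakly dominated by P5 (S1: 7>2, S2: -1>-4, S3: 2>-6, S4: 9>3, S5: -8>-9).
Nothing dominates P2: P1 at S1 (9>2); P3 at S1 (9>-9); P4 at S1 (9>0); P5 at S1 (9>7).
P3 is not dominated — it holds its own against P1 at S2 (8>-4); P2 at S4 (5>-9); P4 at S2 (8>-4); P5 at S2 (8>-1).
P4: dominated, since P1 does at least as well everywhere (S1: 2>0, S2: -4=-4, S3: -6>-8, S4: 3>-1, S5: -9>-12).
Nothing dominates P5: P1 at S1 (7>2); P2 at S4 (9>-9); P3 at S1 (7>-9); P4 at S1 (7>0).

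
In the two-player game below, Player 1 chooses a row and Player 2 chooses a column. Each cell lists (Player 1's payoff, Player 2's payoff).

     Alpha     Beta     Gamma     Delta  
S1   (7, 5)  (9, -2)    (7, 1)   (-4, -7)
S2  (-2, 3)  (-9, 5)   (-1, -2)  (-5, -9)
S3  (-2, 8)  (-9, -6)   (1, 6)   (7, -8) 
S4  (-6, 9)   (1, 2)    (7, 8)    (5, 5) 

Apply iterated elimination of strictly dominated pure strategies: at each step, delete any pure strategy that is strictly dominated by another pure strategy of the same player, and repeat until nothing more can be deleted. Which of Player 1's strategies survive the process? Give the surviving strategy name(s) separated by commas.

S1

Row S2 is eliminated: S1 beats it against every remaining column (Alpha: 7>-2, Beta: 9>-9, Gamma: 7>-1, Delta: -4>-5).
Column Beta is eliminated: Alpha beats it against every remaining row (S1: 5>-2, S3: 8>-6, S4: 9>2).
For Player 2, Alpha strictly dominates Gamma on the remaining rows (S1: 5>1, S3: 8>6, S4: 9>8); eliminate Gamma.
For Player 1, S3 strictly dominates S4 on the remaining columns (Alpha: -2>-6, Delta: 7>5); eliminate S4.
Player 2's strategy Delta is strictly dominated by Alpha (S1: 5>-7, S3: 8>-8) and is removed.
Player 1's strategy S3 is strictly dominated by S1 (Alpha: 7>-2) and is removed.
Among the remaining strategies, none is strictly dominated by another pure strategy of the same player, so the elimination stops.
Surviving strategies — Player 1: {S1}; Player 2: {Alpha}.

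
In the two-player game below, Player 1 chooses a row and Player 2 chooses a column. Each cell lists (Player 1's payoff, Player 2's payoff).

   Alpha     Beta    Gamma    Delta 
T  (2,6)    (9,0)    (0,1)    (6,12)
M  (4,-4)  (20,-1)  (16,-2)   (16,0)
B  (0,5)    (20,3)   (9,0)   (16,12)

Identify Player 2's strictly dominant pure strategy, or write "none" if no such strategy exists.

Delta vs Alpha: T: 12>6, M: 0>-4, B: 12>5.
Delta vs Beta: T: 12>0, M: 0>-1, B: 12>3.
Delta vs Gamma: T: 12>1, M: 0>-2, B: 12>0.
Delta strictly beats every other strategy against every opponent action, so it is strictly dominant.

Delta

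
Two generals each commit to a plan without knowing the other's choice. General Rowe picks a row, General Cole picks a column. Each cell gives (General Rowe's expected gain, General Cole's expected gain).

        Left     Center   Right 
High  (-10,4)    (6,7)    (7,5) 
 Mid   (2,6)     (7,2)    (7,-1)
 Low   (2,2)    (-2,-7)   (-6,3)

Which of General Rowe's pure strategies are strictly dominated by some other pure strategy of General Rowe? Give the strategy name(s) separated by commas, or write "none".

none

High is not dominated — it holds its own against Mid at Right (7=7); Low at Center (6>-2).
Nothing dominates Mid: High at Left (2>-10); Low at Left (2=2).
Nothing dominates Low: High at Left (2>-10); Mid at Left (2=2).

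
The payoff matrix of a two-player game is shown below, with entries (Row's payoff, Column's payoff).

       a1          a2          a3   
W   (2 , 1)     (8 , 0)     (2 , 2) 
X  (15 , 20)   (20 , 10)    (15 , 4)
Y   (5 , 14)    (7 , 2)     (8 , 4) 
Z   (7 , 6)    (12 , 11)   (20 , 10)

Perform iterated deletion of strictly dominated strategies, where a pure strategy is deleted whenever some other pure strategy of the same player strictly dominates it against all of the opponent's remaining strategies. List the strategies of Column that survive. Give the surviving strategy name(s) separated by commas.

a1

Row's strategy W is strictly dominated by X (a1: 15>2, a2: 20>8, a3: 15>2) and is removed.
Row's strategy Y is strictly dominated by X (a1: 15>5, a2: 20>7, a3: 15>8) and is removed.
Column a3 is eliminated: a2 beats it against every remaining row (X: 10>4, Z: 11>10).
For Row, X strictly dominates Z on the remaining columns (a1: 15>7, a2: 20>12); eliminate Z.
Column a2 is eliminated: a1 beats it against every remaining row (X: 20>10).
Among the remaining strategies, none is strictly dominated by another pure strategy of the same player, so the elimination stops.
Surviving strategies — Row: {X}; Column: {a1}.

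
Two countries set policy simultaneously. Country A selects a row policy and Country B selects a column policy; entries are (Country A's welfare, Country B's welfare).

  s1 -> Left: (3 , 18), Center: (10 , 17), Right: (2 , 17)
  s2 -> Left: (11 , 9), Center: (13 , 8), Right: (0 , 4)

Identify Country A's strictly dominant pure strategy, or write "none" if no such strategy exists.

none

s1 fails to dominate s2 at Left (3<11).
s2 fails to dominate s1 at Right (0<2).
No single strategy dominates all the others.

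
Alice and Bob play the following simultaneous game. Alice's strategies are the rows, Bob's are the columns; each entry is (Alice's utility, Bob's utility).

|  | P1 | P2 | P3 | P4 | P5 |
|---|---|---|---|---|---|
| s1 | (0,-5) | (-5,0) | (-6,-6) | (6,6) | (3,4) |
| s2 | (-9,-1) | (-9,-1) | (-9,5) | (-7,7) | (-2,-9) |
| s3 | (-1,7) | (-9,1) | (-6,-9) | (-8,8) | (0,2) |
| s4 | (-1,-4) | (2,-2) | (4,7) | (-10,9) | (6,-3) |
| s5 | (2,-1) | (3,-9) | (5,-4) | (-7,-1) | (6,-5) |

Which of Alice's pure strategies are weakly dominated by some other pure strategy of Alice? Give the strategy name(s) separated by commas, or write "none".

s2, s3, s4

Nothing dominates s1: s2 at P1 (0>-9); s3 at P1 (0>-1); s4 at P1 (0>-1); s5 at P4 (6>-7).
s2: dominated, since s1 does at least as well everywhere (P1: 0>-9, P2: -5>-9, P3: -6>-9, P4: 6>-7, P5: 3>-2).
s3: dominated, since s1 does at least as well everywhere (P1: 0>-1, P2: -5>-9, P3: -6=-6, P4: 6>-8, P5: 3>0).
s4: dominated, since s5 does at least as well everywhere (P1: 2>-1, P2: 3>2, P3: 5>4, P4: -7>-10, P5: 6=6).
Nothing dominates s5: s1 at P1 (2>0); s2 at P1 (2>-9); s3 at P1 (2>-1); s4 at P1 (2>-1).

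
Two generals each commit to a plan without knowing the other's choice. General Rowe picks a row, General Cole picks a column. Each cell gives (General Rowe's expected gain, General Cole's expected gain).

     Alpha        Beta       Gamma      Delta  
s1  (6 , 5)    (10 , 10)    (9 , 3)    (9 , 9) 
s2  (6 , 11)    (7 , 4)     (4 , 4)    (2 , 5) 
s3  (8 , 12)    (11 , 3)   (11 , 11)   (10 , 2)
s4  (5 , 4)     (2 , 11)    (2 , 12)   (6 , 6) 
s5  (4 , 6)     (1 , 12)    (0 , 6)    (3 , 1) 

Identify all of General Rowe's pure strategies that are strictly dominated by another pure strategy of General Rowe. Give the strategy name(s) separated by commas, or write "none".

s1, s2, s4, s5

s1: dominated, since s3 does at least as well everywhere (Alpha: 8>6, Beta: 11>10, Gamma: 11>9, Delta: 10>9).
s3 strictly dominates s2 — Alpha: 8>6, Beta: 11>7, Gamma: 11>4, Delta: 10>2.
Nothing dominates s3: s1 at Alpha (8>6); s2 at Alpha (8>6); s4 at Alpha (8>5); s5 at Alpha (8>4).
s4 is strictly dominated by s1 (Alpha: 6>5, Beta: 10>2, Gamma: 9>2, Delta: 9>6).
s1 strictly dominates s5 — Alpha: 6>4, Beta: 10>1, Gamma: 9>0, Delta: 9>3.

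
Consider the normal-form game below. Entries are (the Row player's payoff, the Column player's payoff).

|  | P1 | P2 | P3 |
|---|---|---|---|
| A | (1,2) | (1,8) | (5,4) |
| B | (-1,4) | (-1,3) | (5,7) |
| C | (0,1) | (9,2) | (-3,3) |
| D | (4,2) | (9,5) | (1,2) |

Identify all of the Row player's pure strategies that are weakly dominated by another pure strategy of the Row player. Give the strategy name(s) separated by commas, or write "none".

A is not dominated — it holds its own against B at P1 (1>-1); C at P1 (1>0); D at P3 (5>1).
B: dominated, since A does at least as well everywhere (P1: 1>-1, P2: 1>-1, P3: 5=5).
C is weakly dominated by D (P1: 4>0, P2: 9=9, P3: 1>-3).
D: no other strategy beats it everywhere (A at P1 (4>1); B at P1 (4>-1); C at P1 (4>0)).

B, C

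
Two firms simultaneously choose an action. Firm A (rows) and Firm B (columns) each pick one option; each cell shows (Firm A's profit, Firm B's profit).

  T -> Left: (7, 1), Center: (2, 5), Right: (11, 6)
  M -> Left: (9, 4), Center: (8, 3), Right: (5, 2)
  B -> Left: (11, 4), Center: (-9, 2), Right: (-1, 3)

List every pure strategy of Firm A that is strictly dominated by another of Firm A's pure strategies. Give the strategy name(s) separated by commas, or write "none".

none

T: no other strategy beats it everywhere (M at Right (11>5); B at Center (2>-9)).
M is not dominated — it holds its own against T at Left (9>7); B at Center (8>-9).
Nothing dominates B: T at Left (11>7); M at Left (11>9).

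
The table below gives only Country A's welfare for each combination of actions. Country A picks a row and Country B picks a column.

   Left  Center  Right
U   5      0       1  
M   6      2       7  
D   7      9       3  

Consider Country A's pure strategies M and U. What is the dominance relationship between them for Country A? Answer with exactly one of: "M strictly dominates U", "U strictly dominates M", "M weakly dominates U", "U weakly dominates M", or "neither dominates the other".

M strictly dominates U

Compare M to U across each choice by Country B: Left: 6>5, Center: 2>0, Right: 7>1.
M gives a strictly higher payoff against each choice by Country B, so M strictly dominates U.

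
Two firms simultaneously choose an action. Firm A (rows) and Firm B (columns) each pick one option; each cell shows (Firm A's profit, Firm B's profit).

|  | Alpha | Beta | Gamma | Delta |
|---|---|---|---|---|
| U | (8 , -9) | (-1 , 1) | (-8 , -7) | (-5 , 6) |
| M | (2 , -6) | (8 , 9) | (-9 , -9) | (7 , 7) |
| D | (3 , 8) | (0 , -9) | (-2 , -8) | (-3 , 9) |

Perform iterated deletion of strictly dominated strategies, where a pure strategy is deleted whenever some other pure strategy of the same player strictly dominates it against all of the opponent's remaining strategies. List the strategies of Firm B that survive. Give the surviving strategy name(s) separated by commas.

For Firm B, Delta strictly dominates Alpha on the remaining rows (U: 6>-9, M: 7>-6, D: 9>8); eliminate Alpha.
Row U is eliminated: D beats it against every remaining column (Beta: 0>-1, Gamma: -2>-8, Delta: -3>-5).
For Firm B, Delta strictly dominates Gamma on the remaining rows (M: 7>-9, D: 9>-8); eliminate Gamma.
Firm A's strategy D is strictly dominated by M (Beta: 8>0, Delta: 7>-3) and is removed.
Firm B's strategy Delta is strictly dominated by Beta (M: 9>7) and is removed.
Among the remaining strategies, none is strictly dominated by another pure strategy of the same player, so the elimination stops.
Surviving strategies — Firm A: {M}; Firm B: {Beta}.

Beta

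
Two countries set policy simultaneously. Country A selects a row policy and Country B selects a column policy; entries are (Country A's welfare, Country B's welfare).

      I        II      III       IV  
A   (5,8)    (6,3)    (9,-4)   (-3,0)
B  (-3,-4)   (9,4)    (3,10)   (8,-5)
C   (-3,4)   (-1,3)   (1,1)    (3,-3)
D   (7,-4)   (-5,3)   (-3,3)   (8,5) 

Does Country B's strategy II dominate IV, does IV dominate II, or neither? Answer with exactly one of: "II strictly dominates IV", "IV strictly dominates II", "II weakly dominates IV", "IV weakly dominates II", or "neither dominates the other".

Compare II to IV across each choice by Country A: A: 3>0, B: 4>-5, C: 3>-3, D: 3<5.
II does better at A, B, C but worse at D; neither strategy dominates the other.

neither dominates the other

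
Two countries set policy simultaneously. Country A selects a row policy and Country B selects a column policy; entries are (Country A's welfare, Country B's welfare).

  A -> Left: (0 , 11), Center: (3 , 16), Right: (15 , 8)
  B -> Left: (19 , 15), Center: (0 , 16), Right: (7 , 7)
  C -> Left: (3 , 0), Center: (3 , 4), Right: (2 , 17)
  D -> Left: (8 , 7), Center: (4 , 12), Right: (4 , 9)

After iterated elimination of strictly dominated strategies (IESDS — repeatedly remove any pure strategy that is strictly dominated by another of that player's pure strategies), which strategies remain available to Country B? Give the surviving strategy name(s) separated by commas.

Center

For Country A, D strictly dominates C on the remaining columns (Left: 8>3, Center: 4>3, Right: 4>2); eliminate C.
For Country B, Center strictly dominates Left on the remaining rows (A: 16>11, B: 16>15, D: 12>7); eliminate Left.
Row B is eliminated: A beats it against every remaining column (Center: 3>0, Right: 15>7).
Country B's strategy Right is strictly dominated by Center (A: 16>8, D: 12>9) and is removed.
Country A's strategy A is strictly dominated by D (Center: 4>3) and is removed.
Among the remaining strategies, none is strictly dominated by another pure strategy of the same player, so the elimination stops.
Surviving strategies — Country A: {D}; Country B: {Center}.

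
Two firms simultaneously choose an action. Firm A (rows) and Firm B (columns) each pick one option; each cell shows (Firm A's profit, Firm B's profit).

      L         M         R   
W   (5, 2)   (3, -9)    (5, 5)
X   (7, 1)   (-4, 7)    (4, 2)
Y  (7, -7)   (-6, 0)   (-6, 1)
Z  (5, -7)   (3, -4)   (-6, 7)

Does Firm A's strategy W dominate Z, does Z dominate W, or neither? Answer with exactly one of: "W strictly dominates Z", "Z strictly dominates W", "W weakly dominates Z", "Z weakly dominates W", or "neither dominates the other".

W's payoffs vs Z's, by Firm B's action — L: 5=5, M: 3=3, R: 5>-6.
W is at least as good everywhere and strictly better somewhere (tied only at L, M), so W weakly but not strictly dominates Z.

W weakly dominates Z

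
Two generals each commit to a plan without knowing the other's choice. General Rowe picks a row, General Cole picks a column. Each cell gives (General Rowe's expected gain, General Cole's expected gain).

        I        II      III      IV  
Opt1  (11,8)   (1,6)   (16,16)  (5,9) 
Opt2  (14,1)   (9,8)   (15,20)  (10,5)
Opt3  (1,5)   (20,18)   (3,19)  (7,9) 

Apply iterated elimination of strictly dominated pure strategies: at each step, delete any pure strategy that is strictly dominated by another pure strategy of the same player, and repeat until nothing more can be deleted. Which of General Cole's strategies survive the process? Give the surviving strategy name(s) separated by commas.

Column I is eliminated: III beats it against every remaining row (Opt1: 16>8, Opt2: 20>1, Opt3: 19>5).
General Cole's strategy II is strictly dominated by III (Opt1: 16>6, Opt2: 20>8, Opt3: 19>18) and is removed.
General Rowe's strategy Opt3 is strictly dominated by Opt2 (III: 15>3, IV: 10>7) and is removed.
For General Cole, III strictly dominates IV on the remaining rows (Opt1: 16>9, Opt2: 20>5); eliminate IV.
For General Rowe, Opt1 strictly dominates Opt2 on the remaining columns (III: 16>15); eliminate Opt2.
Among the remaining strategies, none is strictly dominated by another pure strategy of the same player, so the elimination stops.
Surviving strategies — General Rowe: {Opt1}; General Cole: {III}.

III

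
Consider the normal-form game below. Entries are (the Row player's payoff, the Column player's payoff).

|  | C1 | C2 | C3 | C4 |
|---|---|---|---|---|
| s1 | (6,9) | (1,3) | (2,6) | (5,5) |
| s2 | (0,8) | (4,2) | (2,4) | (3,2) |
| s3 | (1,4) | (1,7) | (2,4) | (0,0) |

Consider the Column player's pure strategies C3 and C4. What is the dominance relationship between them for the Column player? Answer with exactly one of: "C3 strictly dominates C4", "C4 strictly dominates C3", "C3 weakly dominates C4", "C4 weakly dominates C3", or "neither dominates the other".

C3's payoffs vs C4's, by the Row player's action — s1: 6>5, s2: 4>2, s3: 4>0.
Every comparison favours C3, so C3 strictly dominates C4.

C3 strictly dominates C4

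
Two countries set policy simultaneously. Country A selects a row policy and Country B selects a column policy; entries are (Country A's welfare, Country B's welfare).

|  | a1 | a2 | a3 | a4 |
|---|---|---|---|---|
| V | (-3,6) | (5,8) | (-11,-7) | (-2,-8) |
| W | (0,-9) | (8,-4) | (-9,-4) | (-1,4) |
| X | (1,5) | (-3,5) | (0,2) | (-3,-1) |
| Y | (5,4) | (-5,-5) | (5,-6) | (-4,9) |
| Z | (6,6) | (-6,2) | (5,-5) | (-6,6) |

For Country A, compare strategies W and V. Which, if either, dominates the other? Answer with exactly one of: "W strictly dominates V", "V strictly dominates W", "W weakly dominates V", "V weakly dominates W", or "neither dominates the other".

W strictly dominates V

W's payoffs vs V's, by Country B's action — a1: 0>-3, a2: 8>5, a3: -9>-11, a4: -1>-2.
Every comparison favours W, so W strictly dominates V.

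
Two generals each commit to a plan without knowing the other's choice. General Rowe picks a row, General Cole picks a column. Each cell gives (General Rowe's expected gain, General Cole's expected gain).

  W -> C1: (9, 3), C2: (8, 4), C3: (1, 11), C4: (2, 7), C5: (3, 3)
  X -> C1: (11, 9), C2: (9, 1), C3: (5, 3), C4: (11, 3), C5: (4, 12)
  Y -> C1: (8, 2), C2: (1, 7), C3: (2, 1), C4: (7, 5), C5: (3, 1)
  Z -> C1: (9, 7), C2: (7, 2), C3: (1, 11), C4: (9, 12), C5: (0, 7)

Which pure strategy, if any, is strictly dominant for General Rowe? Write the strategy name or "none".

X

X vs W: C1: 11>9, C2: 9>8, C3: 5>1, C4: 11>2, C5: 4>3.
X vs Y: C1: 11>8, C2: 9>1, C3: 5>2, C4: 11>7, C5: 4>3.
X vs Z: C1: 11>9, C2: 9>7, C3: 5>1, C4: 11>9, C5: 4>0.
X strictly beats every other strategy against every opponent action, so it is strictly dominant.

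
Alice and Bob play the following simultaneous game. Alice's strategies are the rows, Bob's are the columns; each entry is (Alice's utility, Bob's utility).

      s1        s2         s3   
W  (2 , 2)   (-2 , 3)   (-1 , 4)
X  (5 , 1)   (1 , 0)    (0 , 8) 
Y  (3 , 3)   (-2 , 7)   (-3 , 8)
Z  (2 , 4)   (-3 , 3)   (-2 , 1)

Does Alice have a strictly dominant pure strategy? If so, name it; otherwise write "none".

X vs W: s1: 5>2, s2: 1>-2, s3: 0>-1.
X vs Y: s1: 5>3, s2: 1>-2, s3: 0>-3.
X vs Z: s1: 5>2, s2: 1>-3, s3: 0>-2.
X strictly beats every other strategy against every opponent action, so it is strictly dominant.

X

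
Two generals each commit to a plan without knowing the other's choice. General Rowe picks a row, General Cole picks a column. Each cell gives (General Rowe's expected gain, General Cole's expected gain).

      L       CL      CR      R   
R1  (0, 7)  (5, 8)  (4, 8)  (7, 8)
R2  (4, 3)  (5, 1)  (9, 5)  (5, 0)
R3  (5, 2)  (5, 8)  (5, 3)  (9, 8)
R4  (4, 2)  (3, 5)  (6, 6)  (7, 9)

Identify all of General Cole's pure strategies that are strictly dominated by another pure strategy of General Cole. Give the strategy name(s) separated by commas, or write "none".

L

L is strictly dominated by CR (R1: 8>7, R2: 5>3, R3: 3>2, R4: 6>2).
CL: no other strategy beats it everywhere (L at R1 (8>7); CR at R1 (8=8); R at R1 (8=8)).
CR is not dominated — it holds its own against L at R1 (8>7); CL at R1 (8=8); R at R1 (8=8).
R is not dominated — it holds its own against L at R1 (8>7); CL at R1 (8=8); CR at R1 (8=8).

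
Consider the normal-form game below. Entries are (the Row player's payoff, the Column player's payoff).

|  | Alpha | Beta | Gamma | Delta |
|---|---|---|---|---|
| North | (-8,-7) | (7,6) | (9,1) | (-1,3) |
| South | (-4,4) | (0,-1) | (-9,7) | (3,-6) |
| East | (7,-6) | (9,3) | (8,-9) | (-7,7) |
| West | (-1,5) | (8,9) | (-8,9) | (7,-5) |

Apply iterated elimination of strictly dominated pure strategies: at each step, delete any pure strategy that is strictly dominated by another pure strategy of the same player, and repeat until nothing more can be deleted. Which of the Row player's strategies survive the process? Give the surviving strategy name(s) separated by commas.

North, East, West

Row South is eliminated: West beats it against every remaining column (Alpha: -1>-4, Beta: 8>0, Gamma: -8>-9, Delta: 7>3).
Column Alpha is eliminated: Beta beats it against every remaining row (North: 6>-7, East: 3>-6, West: 9>5).
Among the remaining strategies, none is strictly dominated by another pure strategy of the same player, so the elimination stops.
Surviving strategies — the Row player: {North, East, West}; the Column player: {Beta, Gamma, Delta}.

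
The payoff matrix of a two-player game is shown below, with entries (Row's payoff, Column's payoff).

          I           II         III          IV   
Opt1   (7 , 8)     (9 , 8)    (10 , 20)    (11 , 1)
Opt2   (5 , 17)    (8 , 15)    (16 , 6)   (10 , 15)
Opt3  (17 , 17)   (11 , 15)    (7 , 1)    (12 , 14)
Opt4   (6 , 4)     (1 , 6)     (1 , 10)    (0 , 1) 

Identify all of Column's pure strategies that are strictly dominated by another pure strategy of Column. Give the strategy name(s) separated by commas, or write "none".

Nothing dominates I: II at Opt1 (8=8); III at Opt2 (17>6); IV at Opt1 (8>1).
II is not dominated — it holds its own against I at Opt1 (8=8); III at Opt2 (15>6); IV at Opt1 (8>1).
III: no other strategy beats it everywhere (I at Opt1 (20>8); II at Opt1 (20>8); IV at Opt1 (20>1)).
IV: dominated, since I does at least as well everywhere (Opt1: 8>1, Opt2: 17>15, Opt3: 17>14, Opt4: 4>1).

IV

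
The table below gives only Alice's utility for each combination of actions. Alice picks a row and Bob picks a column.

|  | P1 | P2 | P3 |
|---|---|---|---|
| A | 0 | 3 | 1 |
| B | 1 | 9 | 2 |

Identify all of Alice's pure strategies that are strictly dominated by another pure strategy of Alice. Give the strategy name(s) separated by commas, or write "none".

A: dominated, since B does at least as well everywhere (P1: 1>0, P2: 9>3, P3: 2>1).
B is not dominated — it holds its own against A at P1 (1>0).

A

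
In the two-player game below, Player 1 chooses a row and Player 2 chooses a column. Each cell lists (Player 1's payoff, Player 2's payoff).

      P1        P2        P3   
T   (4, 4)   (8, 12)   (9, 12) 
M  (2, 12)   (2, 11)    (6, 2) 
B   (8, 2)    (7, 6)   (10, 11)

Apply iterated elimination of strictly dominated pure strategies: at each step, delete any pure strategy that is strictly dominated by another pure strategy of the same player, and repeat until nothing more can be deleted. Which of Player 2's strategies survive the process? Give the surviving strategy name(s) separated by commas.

For Player 1, T strictly dominates M on the remaining columns (P1: 4>2, P2: 8>2, P3: 9>6); eliminate M.
Player 2's strategy P1 is strictly dominated by P2 (T: 12>4, B: 6>2) and is removed.
Among the remaining strategies, none is strictly dominated by another pure strategy of the same player, so the elimination stops.
Surviving strategies — Player 1: {T, B}; Player 2: {P2, P3}.

P2, P3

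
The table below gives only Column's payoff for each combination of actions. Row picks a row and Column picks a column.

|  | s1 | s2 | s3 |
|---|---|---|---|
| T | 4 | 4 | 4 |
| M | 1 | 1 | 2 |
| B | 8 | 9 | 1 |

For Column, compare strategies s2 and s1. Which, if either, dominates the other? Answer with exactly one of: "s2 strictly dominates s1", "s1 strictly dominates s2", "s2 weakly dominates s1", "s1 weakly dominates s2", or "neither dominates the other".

s2's payoffs vs s1's, by Row's action — T: 4=4, M: 1=1, B: 9>8.
s2 is at least as good everywhere and strictly better somewhere (tied only at T, M), so s2 weakly but not strictly dominates s1.

s2 weakly dominates s1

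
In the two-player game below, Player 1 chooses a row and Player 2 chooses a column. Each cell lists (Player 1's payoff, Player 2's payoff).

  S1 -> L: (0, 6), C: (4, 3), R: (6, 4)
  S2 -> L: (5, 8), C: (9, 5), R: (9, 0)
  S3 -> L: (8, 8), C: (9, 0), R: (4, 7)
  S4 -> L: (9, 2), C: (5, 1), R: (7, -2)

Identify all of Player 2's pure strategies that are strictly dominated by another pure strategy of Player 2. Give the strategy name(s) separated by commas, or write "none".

L: no other strategy beats it everywhere (C at S1 (6>3); R at S1 (6>4)).
C is strictly dominated by L (S1: 6>3, S2: 8>5, S3: 8>0, S4: 2>1).
R is strictly dominated by L (S1: 6>4, S2: 8>0, S3: 8>7, S4: 2>-2).

C, R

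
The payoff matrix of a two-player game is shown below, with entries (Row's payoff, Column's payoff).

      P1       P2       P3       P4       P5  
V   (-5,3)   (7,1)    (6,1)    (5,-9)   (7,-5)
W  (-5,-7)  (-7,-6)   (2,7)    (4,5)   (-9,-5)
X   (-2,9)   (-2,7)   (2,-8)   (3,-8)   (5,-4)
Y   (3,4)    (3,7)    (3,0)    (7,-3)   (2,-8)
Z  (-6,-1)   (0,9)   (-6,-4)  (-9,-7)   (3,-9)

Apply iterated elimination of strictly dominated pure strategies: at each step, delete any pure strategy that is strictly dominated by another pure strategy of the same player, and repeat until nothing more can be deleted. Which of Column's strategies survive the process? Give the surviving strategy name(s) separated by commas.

P1, P2

For Row, Y strictly dominates W on the remaining columns (P1: 3>-5, P2: 3>-7, P3: 3>2, P4: 7>4, P5: 2>-9); eliminate W.
For Row, V strictly dominates Z on the remaining columns (P1: -5>-6, P2: 7>0, P3: 6>-6, P4: 5>-9, P5: 7>3); eliminate Z.
Column P3 is eliminated: P1 beats it against every remaining row (V: 3>1, X: 9>-8, Y: 4>0).
Column's strategy P4 is strictly dominated by P1 (V: 3>-9, X: 9>-8, Y: 4>-3) and is removed.
Column P5 is eliminated: P1 beats it against every remaining row (V: 3>-5, X: 9>-4, Y: 4>-8).
For Row, Y strictly dominates X on the remaining columns (P1: 3>-2, P2: 3>-2); eliminate X.
Among the remaining strategies, none is strictly dominated by another pure strategy of the same player, so the elimination stops.
Surviving strategies — Row: {V, Y}; Column: {P1, P2}.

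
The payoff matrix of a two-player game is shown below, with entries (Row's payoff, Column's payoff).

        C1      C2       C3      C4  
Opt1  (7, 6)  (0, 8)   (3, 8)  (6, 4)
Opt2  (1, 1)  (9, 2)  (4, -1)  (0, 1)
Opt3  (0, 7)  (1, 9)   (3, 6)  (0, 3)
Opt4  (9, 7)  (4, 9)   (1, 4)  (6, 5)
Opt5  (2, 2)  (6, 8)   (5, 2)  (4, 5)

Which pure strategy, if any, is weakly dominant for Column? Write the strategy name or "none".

C2 vs C1: Opt1: 8>6, Opt2: 2>1, Opt3: 9>7, Opt4: 9>7, Opt5: 8>2.
C2 vs C3: Opt1: 8=8, Opt2: 2>-1, Opt3: 9>6, Opt4: 9>4, Opt5: 8>2.
C2 vs C4: Opt1: 8>4, Opt2: 2>1, Opt3: 9>3, Opt4: 9>5, Opt5: 8>5.
C2 is at least as good as every other strategy against every opponent action, so it is weakly dominant.

C2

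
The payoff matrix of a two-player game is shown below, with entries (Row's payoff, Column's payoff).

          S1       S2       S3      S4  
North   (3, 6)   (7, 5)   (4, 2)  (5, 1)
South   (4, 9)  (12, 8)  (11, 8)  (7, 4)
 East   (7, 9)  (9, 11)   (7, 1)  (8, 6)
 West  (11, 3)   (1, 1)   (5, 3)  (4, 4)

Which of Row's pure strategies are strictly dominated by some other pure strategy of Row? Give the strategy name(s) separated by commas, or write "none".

North is strictly dominated by South (S1: 4>3, S2: 12>7, S3: 11>4, S4: 7>5).
South is not dominated — it holds its own against North at S1 (4>3); East at S2 (12>9); West at S2 (12>1).
East: no other strategy beats it everywhere (North at S1 (7>3); South at S1 (7>4); West at S2 (9>1)).
West: no other strategy beats it everywhere (North at S1 (11>3); South at S1 (11>4); East at S1 (11>7)).

North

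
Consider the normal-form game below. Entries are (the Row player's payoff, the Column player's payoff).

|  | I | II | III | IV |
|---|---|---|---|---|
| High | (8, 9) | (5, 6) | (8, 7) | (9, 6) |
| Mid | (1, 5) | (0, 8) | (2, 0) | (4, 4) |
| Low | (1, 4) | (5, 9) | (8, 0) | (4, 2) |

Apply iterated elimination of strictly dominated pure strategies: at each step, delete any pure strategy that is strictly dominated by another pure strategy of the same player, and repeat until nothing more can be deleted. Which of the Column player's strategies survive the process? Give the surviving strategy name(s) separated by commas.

I, II

For the Row player, High strictly dominates Mid on the remaining columns (I: 8>1, II: 5>0, III: 8>2, IV: 9>4); eliminate Mid.
Column III is eliminated: I beats it against every remaining row (High: 9>7, Low: 4>0).
Column IV is eliminated: I beats it against every remaining row (High: 9>6, Low: 4>2).
Among the remaining strategies, none is strictly dominated by another pure strategy of the same player, so the elimination stops.
Surviving strategies — the Row player: {High, Low}; the Column player: {I, II}.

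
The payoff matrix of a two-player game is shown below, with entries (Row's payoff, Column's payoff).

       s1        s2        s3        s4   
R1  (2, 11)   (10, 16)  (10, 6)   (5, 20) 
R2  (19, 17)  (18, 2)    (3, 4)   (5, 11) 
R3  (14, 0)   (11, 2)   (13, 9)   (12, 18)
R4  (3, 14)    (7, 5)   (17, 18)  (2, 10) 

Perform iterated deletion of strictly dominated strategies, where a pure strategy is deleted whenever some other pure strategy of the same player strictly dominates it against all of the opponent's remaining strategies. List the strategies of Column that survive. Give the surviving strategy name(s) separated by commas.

Row R1 is eliminated: R3 beats it against every remaining column (s1: 14>2, s2: 11>10, s3: 13>10, s4: 12>5).
Column s2 is eliminated: s3 beats it against every remaining row (R2: 4>2, R3: 9>2, R4: 18>5).
Among the remaining strategies, none is strictly dominated by another pure strategy of the same player, so the elimination stops.
Surviving strategies — Row: {R2, R3, R4}; Column: {s1, s3, s4}.

s1, s3, s4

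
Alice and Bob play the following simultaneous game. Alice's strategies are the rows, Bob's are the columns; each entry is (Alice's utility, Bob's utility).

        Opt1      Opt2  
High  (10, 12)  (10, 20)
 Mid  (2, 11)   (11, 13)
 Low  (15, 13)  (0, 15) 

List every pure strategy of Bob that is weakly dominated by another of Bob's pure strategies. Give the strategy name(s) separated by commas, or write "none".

Opt1

Opt1: dominated, since Opt2 does at least as well everywhere (High: 20>12, Mid: 13>11, Low: 15>13).
Opt2: no other strategy beats it everywhere (Opt1 at High (20>12)).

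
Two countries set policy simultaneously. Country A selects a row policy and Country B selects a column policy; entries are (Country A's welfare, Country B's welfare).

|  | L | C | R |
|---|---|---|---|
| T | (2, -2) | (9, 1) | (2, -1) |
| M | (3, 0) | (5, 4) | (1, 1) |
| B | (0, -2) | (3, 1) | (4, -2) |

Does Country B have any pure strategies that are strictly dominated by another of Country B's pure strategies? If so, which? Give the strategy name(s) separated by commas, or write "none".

L, R

L is strictly dominated by C (T: 1>-2, M: 4>0, B: 1>-2).
Nothing dominates C: L at T (1>-2); R at T (1>-1).
R is strictly dominated by C (T: 1>-1, M: 4>1, B: 1>-2).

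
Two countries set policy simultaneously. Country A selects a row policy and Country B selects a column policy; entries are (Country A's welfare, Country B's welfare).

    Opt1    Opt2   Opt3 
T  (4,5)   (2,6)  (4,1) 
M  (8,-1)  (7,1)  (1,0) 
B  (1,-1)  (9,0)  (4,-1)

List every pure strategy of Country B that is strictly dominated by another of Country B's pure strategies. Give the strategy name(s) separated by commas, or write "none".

Opt1, Opt3

Opt2 strictly dominates Opt1 — T: 6>5, M: 1>-1, B: 0>-1.
Nothing dominates Opt2: Opt1 at T (6>5); Opt3 at T (6>1).
Opt3: dominated, since Opt2 does at least as well everywhere (T: 6>1, M: 1>0, B: 0>-1).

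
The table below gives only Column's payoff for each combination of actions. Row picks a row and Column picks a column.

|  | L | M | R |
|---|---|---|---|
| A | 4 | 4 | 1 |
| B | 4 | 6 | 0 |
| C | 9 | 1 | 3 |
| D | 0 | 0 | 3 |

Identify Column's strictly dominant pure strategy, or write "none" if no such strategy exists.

none

L fails to dominate M at A (4=4).
M fails to dominate L at A (4=4).
R fails to dominate L at A (1<4).
No single strategy dominates all the others.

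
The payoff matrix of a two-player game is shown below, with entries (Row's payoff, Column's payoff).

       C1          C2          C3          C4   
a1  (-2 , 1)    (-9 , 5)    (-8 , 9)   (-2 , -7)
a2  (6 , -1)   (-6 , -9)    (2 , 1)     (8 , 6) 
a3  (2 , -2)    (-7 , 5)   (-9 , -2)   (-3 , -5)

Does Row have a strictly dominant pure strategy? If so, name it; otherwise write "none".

a2 vs a1: C1: 6>-2, C2: -6>-9, C3: 2>-8, C4: 8>-2.
a2 vs a3: C1: 6>2, C2: -6>-7, C3: 2>-9, C4: 8>-3.
a2 strictly beats every other strategy against every opponent action, so it is strictly dominant.

a2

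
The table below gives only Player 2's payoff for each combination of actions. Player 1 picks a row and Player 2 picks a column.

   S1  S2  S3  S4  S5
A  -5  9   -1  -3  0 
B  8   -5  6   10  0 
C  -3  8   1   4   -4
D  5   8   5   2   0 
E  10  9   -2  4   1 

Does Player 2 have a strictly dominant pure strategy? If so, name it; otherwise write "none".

none

S1 fails to dominate S2 at A (-5<9).
S2 fails to dominate S1 at B (-5<8).
S3 fails to dominate S1 at B (6<8).
S4 fails to dominate S1 at D (2<5).
S5 fails to dominate S1 at B (0<8).
No single strategy dominates all the others.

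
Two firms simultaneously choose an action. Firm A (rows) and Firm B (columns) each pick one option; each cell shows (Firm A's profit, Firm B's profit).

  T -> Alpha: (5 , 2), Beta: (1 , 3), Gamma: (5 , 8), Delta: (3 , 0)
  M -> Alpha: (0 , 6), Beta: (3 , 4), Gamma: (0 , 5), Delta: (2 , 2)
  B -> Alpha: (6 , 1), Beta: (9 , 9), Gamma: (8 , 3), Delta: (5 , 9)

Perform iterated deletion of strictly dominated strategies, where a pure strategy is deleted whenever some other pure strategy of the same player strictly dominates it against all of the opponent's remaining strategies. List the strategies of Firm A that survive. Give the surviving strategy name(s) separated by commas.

Firm A's strategy T is strictly dominated by B (Alpha: 6>5, Beta: 9>1, Gamma: 8>5, Delta: 5>3) and is removed.
Row M is eliminated: B beats it against every remaining column (Alpha: 6>0, Beta: 9>3, Gamma: 8>0, Delta: 5>2).
Firm B's strategy Alpha is strictly dominated by Beta (B: 9>1) and is removed.
Firm B's strategy Gamma is strictly dominated by Beta (B: 9>3) and is removed.
Among the remaining strategies, none is strictly dominated by another pure strategy of the same player, so the elimination stops.
Surviving strategies — Firm A: {B}; Firm B: {Beta, Delta}.

B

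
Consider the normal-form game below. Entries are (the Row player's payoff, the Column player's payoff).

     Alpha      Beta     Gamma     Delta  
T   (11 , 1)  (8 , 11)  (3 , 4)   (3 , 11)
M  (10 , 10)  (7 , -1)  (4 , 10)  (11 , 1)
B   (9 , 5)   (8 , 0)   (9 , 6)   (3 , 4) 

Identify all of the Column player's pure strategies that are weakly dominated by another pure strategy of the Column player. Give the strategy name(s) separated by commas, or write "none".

Alpha is weakly dominated by Gamma (T: 4>1, M: 10=10, B: 6>5).
Beta is weakly dominated by Delta (T: 11=11, M: 1>-1, B: 4>0).
Nothing dominates Gamma: Alpha at T (4>1); Beta at M (10>-1); Delta at M (10>1).
Delta is not dominated — it holds its own against Alpha at T (11>1); Beta at M (1>-1); Gamma at T (11>4).

Alpha, Beta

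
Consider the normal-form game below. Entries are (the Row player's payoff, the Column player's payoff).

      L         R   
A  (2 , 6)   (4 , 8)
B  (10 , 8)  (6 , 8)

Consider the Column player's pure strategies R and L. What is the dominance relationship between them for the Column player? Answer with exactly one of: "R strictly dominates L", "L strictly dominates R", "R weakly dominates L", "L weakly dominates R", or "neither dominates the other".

R weakly dominates L

R's payoffs vs L's, by the Row player's action — A: 8>6, B: 8=8.
R is at least as good everywhere and strictly better somewhere (tied only at B), so R weakly but not strictly dominates L.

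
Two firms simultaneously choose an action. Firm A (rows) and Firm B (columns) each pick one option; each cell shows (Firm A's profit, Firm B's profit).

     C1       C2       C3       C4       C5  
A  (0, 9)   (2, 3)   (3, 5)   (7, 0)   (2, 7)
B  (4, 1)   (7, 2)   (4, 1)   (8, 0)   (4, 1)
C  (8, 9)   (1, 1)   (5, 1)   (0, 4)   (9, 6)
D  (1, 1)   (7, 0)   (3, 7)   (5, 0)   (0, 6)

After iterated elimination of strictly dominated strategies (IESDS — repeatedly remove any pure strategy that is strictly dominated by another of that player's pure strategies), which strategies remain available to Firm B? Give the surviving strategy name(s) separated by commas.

C1, C2, C3, C5

Row A is eliminated: B beats it against every remaining column (C1: 4>0, C2: 7>2, C3: 4>3, C4: 8>7, C5: 4>2).
Column C4 is eliminated: C1 beats it against every remaining row (B: 1>0, C: 9>4, D: 1>0).
Among the remaining strategies, none is strictly dominated by another pure strategy of the same player, so the elimination stops.
Surviving strategies — Firm A: {B, C, D}; Firm B: {C1, C2, C3, C5}.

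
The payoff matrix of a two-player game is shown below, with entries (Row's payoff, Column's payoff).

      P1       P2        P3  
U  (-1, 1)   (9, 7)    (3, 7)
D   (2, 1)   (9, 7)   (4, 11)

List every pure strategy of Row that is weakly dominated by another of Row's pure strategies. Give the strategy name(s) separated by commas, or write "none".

U

U: dominated, since D does at least as well everywhere (P1: 2>-1, P2: 9=9, P3: 4>3).
D: no other strategy beats it everywhere (U at P1 (2>-1)).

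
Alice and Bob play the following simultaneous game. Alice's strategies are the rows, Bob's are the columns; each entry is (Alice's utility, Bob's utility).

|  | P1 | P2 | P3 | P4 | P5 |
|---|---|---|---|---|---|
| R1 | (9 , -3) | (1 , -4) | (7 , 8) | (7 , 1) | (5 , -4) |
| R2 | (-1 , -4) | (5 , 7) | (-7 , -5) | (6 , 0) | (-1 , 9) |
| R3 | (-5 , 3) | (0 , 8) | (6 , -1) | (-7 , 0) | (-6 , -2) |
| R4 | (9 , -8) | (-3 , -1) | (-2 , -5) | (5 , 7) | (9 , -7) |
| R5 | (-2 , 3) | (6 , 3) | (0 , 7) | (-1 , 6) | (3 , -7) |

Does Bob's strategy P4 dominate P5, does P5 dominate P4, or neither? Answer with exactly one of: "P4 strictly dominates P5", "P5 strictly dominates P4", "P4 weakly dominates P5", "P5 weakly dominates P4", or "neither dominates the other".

neither dominates the other

P4's payoffs vs P5's, by Alice's action — R1: 1>-4, R2: 0<9, R3: 0>-2, R4: 7>-7, R5: 6>-7.
P4 does better at R1, R3, R4, R5 but worse at R2; neither strategy dominates the other.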